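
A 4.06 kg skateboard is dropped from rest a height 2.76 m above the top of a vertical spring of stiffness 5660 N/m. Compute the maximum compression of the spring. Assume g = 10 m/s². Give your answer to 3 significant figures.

x = 0.206 m

Measuring PE from the top of the relaxed spring, at max compression the skateboard has dropped H + x with zero KE, so:
mg(H + x) = ½kx²
½(5660)x² − (4.06)(10)x − (4.06)(10)(2.76) = 0
2830x² − 40.60x − 112.1 = 0
x = [40.60 + √(1648 + 1.2685e+06)]/(2 × 2830) = 0.2063 m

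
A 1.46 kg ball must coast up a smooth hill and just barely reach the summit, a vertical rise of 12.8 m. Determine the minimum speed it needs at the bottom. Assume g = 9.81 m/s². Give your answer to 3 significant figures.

At the top it is momentarily at rest, so all KE converts to PE: ½mv² = mgh
v = √(2gh) = √(2 × 9.81 × 12.8) = 15.85 m/s

v = 15.8 m/s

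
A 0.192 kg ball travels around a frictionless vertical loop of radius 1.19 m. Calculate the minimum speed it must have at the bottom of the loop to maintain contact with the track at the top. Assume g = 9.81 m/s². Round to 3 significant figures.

v = 7.64 m/s

At the top: mg = mv_top²/r ⇒ v_top² = gr = 11.67 m²/s²
Energy from bottom to top (height 2r): ½mv_bot² = ½mv_top² + mg(2r)
v_bot² = gr + 4gr = 5gr = 58.37
v_bot = √(5gr) = 7.640 m/s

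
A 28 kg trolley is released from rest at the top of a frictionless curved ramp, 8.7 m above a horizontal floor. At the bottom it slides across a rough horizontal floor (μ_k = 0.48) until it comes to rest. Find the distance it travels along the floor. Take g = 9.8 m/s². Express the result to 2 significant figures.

d = 18 m

Applying the work–energy principle:
At rest all PE has been dissipated by friction: mgh = μ_k m g d
d = h/μ_k = 8.7/0.48 = 18.12 m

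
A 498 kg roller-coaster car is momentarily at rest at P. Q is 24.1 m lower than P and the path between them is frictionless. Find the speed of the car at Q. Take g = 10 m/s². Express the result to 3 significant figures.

By conservation of mechanical energy, mgh = ½mv²
The mass cancels from both sides.
v = √(2gh) = √(2 × 10 × 24.1) = √482.00 = 21.95 m/s

v = 22.0 m/s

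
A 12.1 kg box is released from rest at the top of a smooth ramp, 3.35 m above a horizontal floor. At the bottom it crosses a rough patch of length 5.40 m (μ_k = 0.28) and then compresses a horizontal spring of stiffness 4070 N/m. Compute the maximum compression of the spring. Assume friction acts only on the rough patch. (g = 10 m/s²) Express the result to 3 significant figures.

x = 0.331 m

Initial energy: E₁ = mgh = (12.1)(10)(3.35) = 405.35 J
Friction removes W_f = μ_k mg d = (0.28)(12.1)(10)(5.40) = 183.0 J
Energy reaching the spring: E = 405.35 − 183.0 = 222.40 J
At max compression ½kx² = E ⇒ x = √(2E/k) = √(2 × 222.40/4070) = 0.3306 m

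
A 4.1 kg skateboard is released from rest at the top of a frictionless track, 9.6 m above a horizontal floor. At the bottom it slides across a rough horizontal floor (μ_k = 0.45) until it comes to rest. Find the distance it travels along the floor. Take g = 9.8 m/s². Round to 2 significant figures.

d = 21 m

Energy at the top = energy at the end + work done against friction:
At rest all PE has been dissipated by friction: mgh = μ_k m g d
d = h/μ_k = 9.6/0.45 = 21.33 m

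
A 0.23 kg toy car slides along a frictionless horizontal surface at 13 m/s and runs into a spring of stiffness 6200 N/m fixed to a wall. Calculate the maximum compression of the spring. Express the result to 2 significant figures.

x = 0.079 m

At max compression the car is momentarily at rest: ½mv² = ½kx²
x = v√(m/k) = 13 × √(0.23/6200) = 0.07918 m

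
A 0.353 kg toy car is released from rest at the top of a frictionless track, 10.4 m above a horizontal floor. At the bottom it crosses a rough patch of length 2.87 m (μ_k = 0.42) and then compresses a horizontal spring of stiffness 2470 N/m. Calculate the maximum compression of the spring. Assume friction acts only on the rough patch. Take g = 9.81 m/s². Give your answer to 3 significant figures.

Initial energy: E₁ = mgh = (0.353)(9.81)(10.4) = 36.014 J
Friction removes W_f = μ_k mg d = (0.42)(0.353)(9.81)(2.87) = 4.174 J
Energy reaching the spring: E = 36.014 − 4.174 = 31.840 J
At max compression ½kx² = E ⇒ x = √(2E/k) = √(2 × 31.840/2470) = 0.1606 m

x = 0.161 m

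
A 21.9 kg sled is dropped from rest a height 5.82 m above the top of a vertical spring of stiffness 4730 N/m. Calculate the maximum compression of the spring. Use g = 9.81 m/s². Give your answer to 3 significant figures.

x = 0.774 m

Take the reference level at the top of the uncompressed spring. At max compression the sled has fallen H + x and is momentarily at rest:
mg(H + x) = ½kx²
½(4730)x² − (21.9)(9.81)x − (21.9)(9.81)(5.82) = 0
2365x² − 214.8x − 1250 = 0
x = [214.8 + √(46156 + 1.1828e+07)]/(2 × 2365) = 0.7740 m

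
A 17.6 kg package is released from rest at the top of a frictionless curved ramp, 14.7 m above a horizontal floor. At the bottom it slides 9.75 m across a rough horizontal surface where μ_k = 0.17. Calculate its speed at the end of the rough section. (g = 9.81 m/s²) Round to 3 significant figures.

Applying the work–energy principle:
mgh = ½mv² + μ_k m g d
W_f = μ_k mg d = (0.17)(17.6)(9.81)(9.75) = 286.2 J
½mv² = mgh − W_f = 2538.0 − 286.2 = 2251.9 J
v = √(2 × 2251.9/17.6) = 16.00 m/s

v = 16.0 m/s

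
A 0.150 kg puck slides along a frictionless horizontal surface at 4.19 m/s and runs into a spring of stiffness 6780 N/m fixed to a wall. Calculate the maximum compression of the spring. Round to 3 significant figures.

At max compression the puck is momentarily at rest: ½mv² = ½kx²
x = v√(m/k) = 4.19 × √(0.150/6780) = 0.01971 m

x = 0.0197 m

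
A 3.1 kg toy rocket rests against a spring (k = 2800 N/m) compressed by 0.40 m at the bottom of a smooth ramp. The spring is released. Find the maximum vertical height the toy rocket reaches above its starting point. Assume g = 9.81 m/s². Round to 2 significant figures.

At maximum height the toy rocket is at rest, so ½kx² = mgh
h = kx²/(2mg) = (2800)(0.40)²/(2 × 3.1 × 9.81) = 7.366 m

h = 7.4 m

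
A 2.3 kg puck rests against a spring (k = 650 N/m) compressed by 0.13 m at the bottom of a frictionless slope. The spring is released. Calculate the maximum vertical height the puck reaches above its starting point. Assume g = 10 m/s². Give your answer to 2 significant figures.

All spring PE becomes gravitational PE at the highest point: ½kx² = mgh
h = kx²/(2mg) = (650)(0.13)²/(2 × 2.3 × 10) = 0.2388 m

h = 0.24 m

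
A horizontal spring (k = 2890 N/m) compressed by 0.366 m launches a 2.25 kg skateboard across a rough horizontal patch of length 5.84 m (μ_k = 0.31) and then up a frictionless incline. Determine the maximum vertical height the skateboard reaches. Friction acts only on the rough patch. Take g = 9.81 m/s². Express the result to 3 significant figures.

Spring energy: E₀ = ½kx² = ½(2890)(0.366)² = 193.57 J
Friction: W_f = μ_k mg d = (0.31)(2.25)(9.81)(5.84) = 39.96 J
Energy at base of ramp: E = 193.57 − 39.96 = 153.61 J
At max height all remaining energy is PE: mgh = E ⇒ h = E/(mg) = 153.61/(2.25 × 9.81) = 6.959 m

h = 6.96 m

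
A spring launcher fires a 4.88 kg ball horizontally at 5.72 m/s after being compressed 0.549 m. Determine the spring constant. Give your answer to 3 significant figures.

Spring PE at full compression equals KE at release: ½kx² = ½mv²
k = mv²/x² = (4.88)(5.72)²/(0.549)² = 529.7 N/m

k = 530 N/m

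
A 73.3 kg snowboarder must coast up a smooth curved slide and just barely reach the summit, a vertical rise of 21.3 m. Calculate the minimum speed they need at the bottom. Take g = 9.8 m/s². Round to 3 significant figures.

At the top they are momentarily at rest, so all KE converts to PE: ½mv² = mgh
v = √(2gh) = √(2 × 9.8 × 21.3) = 20.43 m/s

v = 20.4 m/s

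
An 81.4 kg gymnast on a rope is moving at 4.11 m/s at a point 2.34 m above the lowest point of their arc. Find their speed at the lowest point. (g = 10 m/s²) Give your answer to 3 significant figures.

v = 7.98 m/s

By conservation of mechanical energy, ½mv₀² + mgh = ½mv²
v² = v₀² + 2gh = (4.11)² + 2(10)(2.34) = 63.692
v = √63.692 = 7.981 m/s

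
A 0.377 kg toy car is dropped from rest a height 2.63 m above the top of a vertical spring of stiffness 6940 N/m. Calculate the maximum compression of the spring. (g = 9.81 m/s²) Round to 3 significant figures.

x = 0.0535 m

Take the reference level at the top of the uncompressed spring. At max compression the car has fallen H + x and is momentarily at rest:
mg(H + x) = ½kx²
½(6940)x² − (0.377)(9.81)x − (0.377)(9.81)(2.63) = 0
3470x² − 3.698x − 9.727 = 0
x = [3.698 + √(13.68 + 135007)]/(2 × 3470) = 0.05348 m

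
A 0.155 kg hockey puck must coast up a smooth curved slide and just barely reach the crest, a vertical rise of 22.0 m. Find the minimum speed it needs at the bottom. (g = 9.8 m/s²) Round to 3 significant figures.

v = 20.8 m/s

At the top it is momentarily at rest, so all KE converts to PE: ½mv² = mgh
v = √(2gh) = √(2 × 9.8 × 22.0) = 20.77 m/s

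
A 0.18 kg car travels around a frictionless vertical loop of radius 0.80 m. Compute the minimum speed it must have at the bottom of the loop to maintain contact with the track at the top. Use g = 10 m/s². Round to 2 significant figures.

At the top: mg = mv_top²/r ⇒ v_top² = gr = 8.000 m²/s²
Energy from bottom to top (height 2r): ½mv_bot² = ½mv_top² + mg(2r)
v_bot² = gr + 4gr = 5gr = 40.00
v_bot = √(5gr) = 6.325 m/s

v = 6.3 m/s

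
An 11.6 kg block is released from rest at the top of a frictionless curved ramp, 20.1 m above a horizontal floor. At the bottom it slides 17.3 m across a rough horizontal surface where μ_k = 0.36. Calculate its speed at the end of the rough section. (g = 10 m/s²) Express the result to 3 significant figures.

Applying the work–energy principle:
mgh = ½mv² + μ_k m g d
W_f = μ_k mg d = (0.36)(11.6)(10)(17.3) = 722.4 J
½mv² = mgh − W_f = 2331.6 − 722.4 = 1609.2 J
v = √(2 × 1609.2/11.6) = 16.66 m/s

v = 16.7 m/s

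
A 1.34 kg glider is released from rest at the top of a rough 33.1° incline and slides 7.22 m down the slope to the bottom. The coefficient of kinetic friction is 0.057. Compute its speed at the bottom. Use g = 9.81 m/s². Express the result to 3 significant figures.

Energy: mgh = ½mv² + W_f, with h = L sinθ and W_f = μ_k (mg cosθ) L
mgh = mgL sinθ = (1.34)(9.81)(7.22)sin33.1° = 51.830 J
W_f = μ_k mg cosθ · L = (0.057)(1.34)(9.81)cos33.1°·7.22 = 4.532 J
½mv² = 51.830 − 4.532 = 47.298 J
v = √(2 × 47.298/1.34) = 8.402 m/s

v = 8.40 m/s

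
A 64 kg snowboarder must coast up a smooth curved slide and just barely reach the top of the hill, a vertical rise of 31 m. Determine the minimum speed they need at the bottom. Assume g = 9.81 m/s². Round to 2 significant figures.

At the top they are momentarily at rest, so all KE converts to PE: ½mv² = mgh
v = √(2gh) = √(2 × 9.81 × 31) = 24.66 m/s

v = 25 m/s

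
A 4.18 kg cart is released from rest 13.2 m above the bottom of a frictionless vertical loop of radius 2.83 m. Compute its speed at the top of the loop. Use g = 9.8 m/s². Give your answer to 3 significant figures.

Energy conservation: mgh = ½mv_top² + mg(2r)
v_top² = 2g(h − 2r) = 2(9.8)(13.2 − 5.660) = 147.8
v_top = 12.16 m/s

v = 12.2 m/s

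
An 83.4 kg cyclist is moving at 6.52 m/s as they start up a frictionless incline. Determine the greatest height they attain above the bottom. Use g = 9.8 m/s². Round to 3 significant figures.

By energy conservation, ½mv² = mgh
h = v²/(2g) = 6.52²/(2 × 9.8) = 2.169 m

h = 2.17 m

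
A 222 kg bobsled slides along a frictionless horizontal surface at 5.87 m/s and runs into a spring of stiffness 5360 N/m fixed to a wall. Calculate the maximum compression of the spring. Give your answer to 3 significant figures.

x = 1.19 m

Conservation of energy between contact and max compression: ½mv² = ½kx²
x = v√(m/k) = 5.87 × √(222/5360) = 1.195 m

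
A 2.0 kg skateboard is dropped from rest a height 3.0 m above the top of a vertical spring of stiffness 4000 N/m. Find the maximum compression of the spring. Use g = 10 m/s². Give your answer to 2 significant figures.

x = 0.18 m

Let x be the compression. The total drop is H + x, and the skateboard is instantaneously at rest at max compression, so energy conservation gives:
mg(H + x) = ½kx²
½(4000)x² − (2.0)(10)x − (2.0)(10)(3.0) = 0
2000x² − 20.00x − 60.00 = 0
x = [20.00 + √(400.0 + 480000)]/(2 × 2000) = 0.1783 m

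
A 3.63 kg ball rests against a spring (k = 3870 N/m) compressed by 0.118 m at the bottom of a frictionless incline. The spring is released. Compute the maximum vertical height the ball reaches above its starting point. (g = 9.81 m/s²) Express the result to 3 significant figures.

h = 0.757 m

All spring PE becomes gravitational PE at the highest point: ½kx² = mgh
h = kx²/(2mg) = (3870)(0.118)²/(2 × 3.63 × 9.81) = 0.7566 m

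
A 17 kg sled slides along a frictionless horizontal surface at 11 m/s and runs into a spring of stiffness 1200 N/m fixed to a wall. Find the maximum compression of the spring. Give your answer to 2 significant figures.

Conservation of energy between contact and max compression: ½mv² = ½kx²
x = v√(m/k) = 11 × √(17/1200) = 1.309 m

x = 1.3 m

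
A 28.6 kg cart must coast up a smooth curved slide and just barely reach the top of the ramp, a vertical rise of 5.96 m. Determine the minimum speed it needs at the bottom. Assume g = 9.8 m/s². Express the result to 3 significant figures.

At the top it is momentarily at rest, so all KE converts to PE: ½mv² = mgh
v = √(2gh) = √(2 × 9.8 × 5.96) = 10.81 m/s

v = 10.8 m/s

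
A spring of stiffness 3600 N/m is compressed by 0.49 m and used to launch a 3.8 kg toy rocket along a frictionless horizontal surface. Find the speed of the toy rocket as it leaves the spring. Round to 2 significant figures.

Conservation of energy: ½kx² = ½mv²
v = x√(k/m) = 0.49 × √(3600/3.8) = 15.08 m/s

v = 15 m/s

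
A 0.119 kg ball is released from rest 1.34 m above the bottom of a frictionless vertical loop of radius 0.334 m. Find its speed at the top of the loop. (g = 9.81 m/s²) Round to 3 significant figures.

Energy conservation: mgh = ½mv_top² + mg(2r)
v_top² = 2g(h − 2r) = 2(9.81)(1.34 − 0.6680) = 13.18
v_top = 3.631 m/s

v = 3.63 m/s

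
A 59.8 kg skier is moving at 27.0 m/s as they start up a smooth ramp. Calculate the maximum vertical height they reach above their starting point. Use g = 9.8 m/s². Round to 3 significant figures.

h = 37.2 m

By energy conservation, ½mv² = mgh
h = v²/(2g) = 27.0²/(2 × 9.8) = 37.19 m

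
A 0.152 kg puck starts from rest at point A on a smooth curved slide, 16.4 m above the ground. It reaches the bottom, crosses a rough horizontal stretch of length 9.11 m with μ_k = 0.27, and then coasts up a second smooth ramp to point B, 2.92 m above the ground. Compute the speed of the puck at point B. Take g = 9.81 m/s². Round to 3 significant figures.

v = 14.7 m/s

Energy at A: mgh₁ = (0.152)(9.81)(16.4) = 24.454 J
Friction loss: W_f = μ_k mg d = 3.668 J
At B: ½mv² + mgh₂ = mgh₁ − W_f
½mv² = 24.454 − 3.668 − 4.3541 = 16.433 J
v = √(2 × 16.433/0.152) = 14.70 m/s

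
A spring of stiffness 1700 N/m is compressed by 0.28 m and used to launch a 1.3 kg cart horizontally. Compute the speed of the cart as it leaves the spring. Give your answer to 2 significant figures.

v = 10 m/s

Conservation of energy: ½kx² = ½mv²
v = x√(k/m) = 0.28 × √(1700/1.3) = 10.13 m/s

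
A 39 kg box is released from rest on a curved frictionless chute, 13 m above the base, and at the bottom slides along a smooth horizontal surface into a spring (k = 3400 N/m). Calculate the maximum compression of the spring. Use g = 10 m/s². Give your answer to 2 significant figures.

x = 1.7 m

At max compression the box is momentarily at rest: mgh = ½kx²
x = √(2mgh/k) = √(2 × 39 × 10 × 13 / 3400) = 1.727 m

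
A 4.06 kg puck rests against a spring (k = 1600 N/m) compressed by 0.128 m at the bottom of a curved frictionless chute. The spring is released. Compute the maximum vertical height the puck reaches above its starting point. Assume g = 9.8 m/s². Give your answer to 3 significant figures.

h = 0.329 m

At maximum height the puck is at rest, so ½kx² = mgh
h = kx²/(2mg) = (1600)(0.128)²/(2 × 4.06 × 9.8) = 0.3294 m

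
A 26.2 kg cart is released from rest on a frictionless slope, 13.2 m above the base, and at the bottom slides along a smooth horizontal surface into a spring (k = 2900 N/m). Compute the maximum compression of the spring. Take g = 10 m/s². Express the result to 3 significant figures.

x = 1.54 m

At max compression the cart is momentarily at rest: mgh = ½kx²
x = √(2mgh/k) = √(2 × 26.2 × 10 × 13.2 / 2900) = 1.544 m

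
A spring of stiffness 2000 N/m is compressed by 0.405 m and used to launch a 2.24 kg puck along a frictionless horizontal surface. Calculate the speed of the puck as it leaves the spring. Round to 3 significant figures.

Conservation of energy: ½kx² = ½mv²
v = x√(k/m) = 0.405 × √(2000/2.24) = 12.10 m/s

v = 12.1 m/s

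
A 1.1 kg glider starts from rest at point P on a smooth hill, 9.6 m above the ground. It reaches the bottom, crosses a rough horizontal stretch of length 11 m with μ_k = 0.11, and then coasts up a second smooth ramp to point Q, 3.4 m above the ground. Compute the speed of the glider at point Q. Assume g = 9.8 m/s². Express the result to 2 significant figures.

v = 9.9 m/s

Energy at P: mgh₁ = (1.1)(9.8)(9.6) = 103.49 J
Friction loss: W_f = μ_k mg d = 13.04 J
At Q: ½mv² + mgh₂ = mgh₁ − W_f
½mv² = 103.49 − 13.04 − 36.652 = 53.792 J
v = √(2 × 53.792/1.1) = 9.890 m/s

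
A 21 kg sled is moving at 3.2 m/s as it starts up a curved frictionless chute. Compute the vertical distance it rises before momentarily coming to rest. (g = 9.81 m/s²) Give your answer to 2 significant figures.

h = 0.52 m

Setting KE at the bottom equal to PE gained: ½mv² = mgh
h = v²/(2g) = 3.2²/(2 × 9.81) = 0.5219 m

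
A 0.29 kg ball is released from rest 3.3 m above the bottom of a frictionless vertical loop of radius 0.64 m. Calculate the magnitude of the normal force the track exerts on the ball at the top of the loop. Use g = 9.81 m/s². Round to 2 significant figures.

N = 15 N

Energy from release to top (height 2r): mgh = ½mv_top² + mg(2r)
v_top² = 2g(h − 2r) = 2(9.81)(3.3 − 1.280) = 39.632 m²/s²
At the top, both N and weight point toward the centre: N + mg = mv_top²/r
N = m(v_top²/r − g) = 0.29(39.632/0.64 − 9.81) = 15.11 N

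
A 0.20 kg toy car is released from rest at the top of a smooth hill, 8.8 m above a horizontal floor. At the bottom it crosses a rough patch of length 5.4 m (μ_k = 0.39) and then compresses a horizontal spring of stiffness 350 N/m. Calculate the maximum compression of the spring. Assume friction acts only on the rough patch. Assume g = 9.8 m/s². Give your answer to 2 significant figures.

Initial energy: E₁ = mgh = (0.20)(9.8)(8.8) = 17.248 J
Friction removes W_f = μ_k mg d = (0.39)(0.20)(9.8)(5.4) = 4.128 J
Energy reaching the spring: E = 17.248 − 4.128 = 13.120 J
At max compression ½kx² = E ⇒ x = √(2E/k) = √(2 × 13.120/350) = 0.2738 m

x = 0.27 m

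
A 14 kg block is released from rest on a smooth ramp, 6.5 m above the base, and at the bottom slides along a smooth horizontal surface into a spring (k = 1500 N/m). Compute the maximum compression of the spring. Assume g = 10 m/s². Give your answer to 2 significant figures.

Gravitational PE at the top equals spring PE at max compression: mgh = ½kx²
x = √(2mgh/k) = √(2 × 14 × 10 × 6.5 / 1500) = 1.102 m

x = 1.1 m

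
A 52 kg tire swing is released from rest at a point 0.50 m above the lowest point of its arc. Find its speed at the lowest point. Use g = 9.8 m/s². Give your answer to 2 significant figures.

Equating total energy at the two states: mgh = ½mv²
v = √(2gh) = √(2 × 9.8 × 0.50) = √9.8000 = 3.130 m/s

v = 3.1 m/s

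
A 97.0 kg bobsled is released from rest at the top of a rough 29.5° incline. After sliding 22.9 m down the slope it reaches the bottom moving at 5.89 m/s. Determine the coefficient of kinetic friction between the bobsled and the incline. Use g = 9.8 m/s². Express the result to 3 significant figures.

Energy balance down the incline: mg L sinθ − ½mv² = μ_k (mg cosθ) L
mgL sinθ = 10719 J; ½mv² = 1682.6 J
W_f = 10719 − 1682.6 = 9037 J
μ_k = W_f/(mg cosθ · L) = 9037/(827.4 × 22.9) = 0.4770

μ_k = 0.477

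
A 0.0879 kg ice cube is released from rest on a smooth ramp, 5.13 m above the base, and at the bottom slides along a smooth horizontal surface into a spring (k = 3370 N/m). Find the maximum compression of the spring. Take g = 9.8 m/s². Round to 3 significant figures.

Gravitational PE at the top equals spring PE at max compression: mgh = ½kx²
x = √(2mgh/k) = √(2 × 0.0879 × 9.8 × 5.13 / 3370) = 0.05121 m

x = 0.0512 m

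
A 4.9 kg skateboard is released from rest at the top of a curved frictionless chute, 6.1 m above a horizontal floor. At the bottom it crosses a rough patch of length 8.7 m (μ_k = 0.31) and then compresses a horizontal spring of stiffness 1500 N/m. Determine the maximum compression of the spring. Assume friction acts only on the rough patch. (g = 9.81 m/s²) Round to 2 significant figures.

Initial energy: E₁ = mgh = (4.9)(9.81)(6.1) = 293.22 J
Friction removes W_f = μ_k mg d = (0.31)(4.9)(9.81)(8.7) = 129.6 J
Energy reaching the spring: E = 293.22 − 129.6 = 163.58 J
At max compression ½kx² = E ⇒ x = √(2E/k) = √(2 × 163.58/1500) = 0.4670 m

x = 0.47 m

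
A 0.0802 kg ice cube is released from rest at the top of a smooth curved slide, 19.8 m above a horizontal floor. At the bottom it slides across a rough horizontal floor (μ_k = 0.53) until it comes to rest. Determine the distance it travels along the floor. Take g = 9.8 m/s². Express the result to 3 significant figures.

d = 37.4 m

Energy at the top = energy at the end + work done against friction:
At rest all PE has been dissipated by friction: mgh = μ_k m g d
d = h/μ_k = 19.8/0.53 = 37.36 m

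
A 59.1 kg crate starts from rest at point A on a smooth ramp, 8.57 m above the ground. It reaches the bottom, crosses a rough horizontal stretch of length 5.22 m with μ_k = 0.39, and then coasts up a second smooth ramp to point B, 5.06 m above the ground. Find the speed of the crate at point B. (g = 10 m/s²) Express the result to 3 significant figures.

Energy at A: mgh₁ = (59.1)(10)(8.57) = 5064.9 J
Friction loss: W_f = μ_k mg d = 1203 J
At B: ½mv² + mgh₂ = mgh₁ − W_f
½mv² = 5064.9 − 1203 − 2990.5 = 871.25 J
v = √(2 × 871.25/59.1) = 5.430 m/s

v = 5.43 m/s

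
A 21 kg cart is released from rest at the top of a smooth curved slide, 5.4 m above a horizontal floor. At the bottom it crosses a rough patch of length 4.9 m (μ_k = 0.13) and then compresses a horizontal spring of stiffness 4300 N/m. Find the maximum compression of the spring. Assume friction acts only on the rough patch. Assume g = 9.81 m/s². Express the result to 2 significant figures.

Initial energy: E₁ = mgh = (21)(9.81)(5.4) = 1112.5 J
Friction removes W_f = μ_k mg d = (0.13)(21)(9.81)(4.9) = 131.2 J
Energy reaching the spring: E = 1112.5 − 131.2 = 981.23 J
At max compression ½kx² = E ⇒ x = √(2E/k) = √(2 × 981.23/4300) = 0.6756 m

x = 0.68 m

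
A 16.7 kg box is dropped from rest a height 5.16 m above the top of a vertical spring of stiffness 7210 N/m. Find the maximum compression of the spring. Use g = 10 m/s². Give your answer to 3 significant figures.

x = 0.513 m

Take the reference level at the top of the uncompressed spring. At max compression the box has fallen H + x and is momentarily at rest:
mg(H + x) = ½kx²
½(7210)x² − (16.7)(10)x − (16.7)(10)(5.16) = 0
3605x² − 167.0x − 861.7 = 0
x = [167.0 + √(27889 + 1.2426e+07)]/(2 × 3605) = 0.5126 m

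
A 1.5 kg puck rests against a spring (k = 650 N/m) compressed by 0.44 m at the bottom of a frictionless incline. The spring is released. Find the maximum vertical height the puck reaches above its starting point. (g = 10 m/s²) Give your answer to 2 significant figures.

h = 4.2 m

All spring PE becomes gravitational PE at the highest point: ½kx² = mgh
h = kx²/(2mg) = (650)(0.44)²/(2 × 1.5 × 10) = 4.195 m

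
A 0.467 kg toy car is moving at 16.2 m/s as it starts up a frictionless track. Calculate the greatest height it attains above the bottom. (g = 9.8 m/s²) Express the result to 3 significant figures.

Setting KE at the bottom equal to PE gained: ½mv² = mgh
h = v²/(2g) = 16.2²/(2 × 9.8) = 13.39 m

h = 13.4 m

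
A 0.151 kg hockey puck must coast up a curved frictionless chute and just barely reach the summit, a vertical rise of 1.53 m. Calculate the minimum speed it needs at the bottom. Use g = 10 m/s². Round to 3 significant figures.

At the top it is momentarily at rest, so all KE converts to PE: ½mv² = mgh
v = √(2gh) = √(2 × 10 × 1.53) = 5.532 m/s

v = 5.53 m/s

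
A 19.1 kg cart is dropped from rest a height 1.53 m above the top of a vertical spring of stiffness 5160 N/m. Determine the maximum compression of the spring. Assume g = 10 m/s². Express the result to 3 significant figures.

Take the reference level at the top of the uncompressed spring. At max compression the cart has fallen H + x and is momentarily at rest:
mg(H + x) = ½kx²
½(5160)x² − (19.1)(10)x − (19.1)(10)(1.53) = 0
2580x² − 191.0x − 292.2 = 0
x = [191.0 + √(36481 + 3.0158e+06)]/(2 × 2580) = 0.3756 m

x = 0.376 m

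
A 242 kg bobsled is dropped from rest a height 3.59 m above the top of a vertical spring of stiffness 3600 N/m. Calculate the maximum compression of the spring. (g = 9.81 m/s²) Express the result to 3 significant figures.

Take the reference level at the top of the uncompressed spring. At max compression the bobsled has fallen H + x and is momentarily at rest:
mg(H + x) = ½kx²
½(3600)x² − (242)(9.81)x − (242)(9.81)(3.59) = 0
1800x² − 2374x − 8523 = 0
x = [2374 + √(5.636e+06 + 6.1364e+07)]/(2 × 1800) = 2.933 m

x = 2.93 m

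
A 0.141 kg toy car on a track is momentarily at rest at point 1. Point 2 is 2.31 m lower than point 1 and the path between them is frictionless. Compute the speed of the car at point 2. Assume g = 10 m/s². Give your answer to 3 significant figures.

v = 6.80 m/s

Energy conservation between the two points: mgh = ½mv²
The mass cancels from both sides.
v = √(2gh) = √(2 × 10 × 2.31) = √46.200 = 6.797 m/s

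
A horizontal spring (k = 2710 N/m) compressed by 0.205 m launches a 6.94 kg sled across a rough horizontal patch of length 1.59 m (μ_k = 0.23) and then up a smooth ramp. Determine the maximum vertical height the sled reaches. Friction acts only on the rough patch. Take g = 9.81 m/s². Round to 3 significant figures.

h = 0.471 m

Spring energy: E₀ = ½kx² = ½(2710)(0.205)² = 56.944 J
Friction: W_f = μ_k mg d = (0.23)(6.94)(9.81)(1.59) = 24.90 J
Energy at base of ramp: E = 56.944 − 24.90 = 32.047 J
At max height all remaining energy is PE: mgh = E ⇒ h = E/(mg) = 32.047/(6.94 × 9.81) = 0.4707 m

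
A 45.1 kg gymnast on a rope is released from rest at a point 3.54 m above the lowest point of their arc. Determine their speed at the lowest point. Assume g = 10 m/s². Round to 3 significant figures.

Energy conservation between the two points: mgh = ½mv²
The mass cancels from both sides.
v = √(2gh) = √(2 × 10 × 3.54) = √70.800 = 8.414 m/s

v = 8.41 m/s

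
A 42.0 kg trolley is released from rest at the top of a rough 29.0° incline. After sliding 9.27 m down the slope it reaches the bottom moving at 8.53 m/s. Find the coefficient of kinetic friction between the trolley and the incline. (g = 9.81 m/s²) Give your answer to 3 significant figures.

mgh = ½mv² + μ_k (mg cosθ) L, with h = L sinθ
mgL sinθ = 1851.7 J; ½mv² = 1528.0 J
W_f = 1851.7 − 1528.0 = 323.7 J
μ_k = W_f/(mg cosθ · L) = 323.7/(360.4 × 9.27) = 0.09690

μ_k = 0.0969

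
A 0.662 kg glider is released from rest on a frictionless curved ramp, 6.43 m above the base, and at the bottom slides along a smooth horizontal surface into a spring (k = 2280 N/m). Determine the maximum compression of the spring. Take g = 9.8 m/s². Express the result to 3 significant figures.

Gravitational PE at the top equals spring PE at max compression: mgh = ½kx²
x = √(2mgh/k) = √(2 × 0.662 × 9.8 × 6.43 / 2280) = 0.1913 m

x = 0.191 m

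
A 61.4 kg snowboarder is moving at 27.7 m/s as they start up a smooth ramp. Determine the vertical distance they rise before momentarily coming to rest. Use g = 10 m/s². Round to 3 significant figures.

h = 38.4 m

Setting KE at the bottom equal to PE gained: ½mv² = mgh
h = v²/(2g) = 27.7²/(2 × 10) = 38.36 m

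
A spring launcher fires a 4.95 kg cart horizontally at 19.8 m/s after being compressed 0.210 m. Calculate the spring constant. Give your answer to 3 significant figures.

k = 44000 N/m

Energy stored in the spring equals the launch KE: ½kx² = ½mv²
k = mv²/x² = (4.95)(19.8)²/(0.210)² = 44004 N/m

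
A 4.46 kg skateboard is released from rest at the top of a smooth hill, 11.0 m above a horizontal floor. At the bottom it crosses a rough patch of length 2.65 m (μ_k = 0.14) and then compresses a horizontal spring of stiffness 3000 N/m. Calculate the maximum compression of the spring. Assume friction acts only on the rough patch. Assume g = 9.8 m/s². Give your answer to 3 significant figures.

Initial energy: E₁ = mgh = (4.46)(9.8)(11.0) = 480.79 J
Friction removes W_f = μ_k mg d = (0.14)(4.46)(9.8)(2.65) = 16.22 J
Energy reaching the spring: E = 480.79 − 16.22 = 464.57 J
At max compression ½kx² = E ⇒ x = √(2E/k) = √(2 × 464.57/3000) = 0.5565 m

x = 0.557 m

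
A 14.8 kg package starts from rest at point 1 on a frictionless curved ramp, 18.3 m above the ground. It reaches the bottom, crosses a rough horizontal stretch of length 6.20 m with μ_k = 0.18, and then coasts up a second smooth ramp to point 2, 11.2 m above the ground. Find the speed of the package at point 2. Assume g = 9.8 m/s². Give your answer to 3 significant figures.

v = 10.8 m/s

Energy at 1: mgh₁ = (14.8)(9.8)(18.3) = 2654.2 J
Friction loss: W_f = μ_k mg d = 161.9 J
At 2: ½mv² + mgh₂ = mgh₁ − W_f
½mv² = 2654.2 − 161.9 − 1624.4 = 867.92 J
v = √(2 × 867.92/14.8) = 10.83 m/s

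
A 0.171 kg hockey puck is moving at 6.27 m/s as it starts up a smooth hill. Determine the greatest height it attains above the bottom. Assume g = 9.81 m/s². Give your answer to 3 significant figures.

Setting KE at the bottom equal to PE gained: ½mv² = mgh
h = v²/(2g) = 6.27²/(2 × 9.81) = 2.004 m

h = 2.00 m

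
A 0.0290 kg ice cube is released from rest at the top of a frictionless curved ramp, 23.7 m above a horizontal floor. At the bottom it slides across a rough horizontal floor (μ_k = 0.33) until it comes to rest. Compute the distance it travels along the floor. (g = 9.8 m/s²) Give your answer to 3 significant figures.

Energy at the top = energy at the end + work done against friction:
At rest all PE has been dissipated by friction: mgh = μ_k m g d
d = h/μ_k = 23.7/0.33 = 71.82 m

d = 71.8 m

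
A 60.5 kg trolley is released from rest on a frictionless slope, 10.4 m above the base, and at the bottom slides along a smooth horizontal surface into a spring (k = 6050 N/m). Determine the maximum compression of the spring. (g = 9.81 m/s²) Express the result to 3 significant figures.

x = 1.43 m

At max compression the trolley is momentarily at rest: mgh = ½kx²
x = √(2mgh/k) = √(2 × 60.5 × 9.81 × 10.4 / 6050) = 1.428 m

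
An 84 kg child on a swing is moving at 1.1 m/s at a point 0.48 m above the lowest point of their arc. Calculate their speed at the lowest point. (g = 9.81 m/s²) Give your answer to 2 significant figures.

Equating total energy at the two states: ½mv₀² + mgh = ½mv²
The mass cancels from both sides.
v² = v₀² + 2gh = (1.1)² + 2(9.81)(0.48) = 10.628
v = √10.628 = 3.260 m/s

v = 3.3 m/s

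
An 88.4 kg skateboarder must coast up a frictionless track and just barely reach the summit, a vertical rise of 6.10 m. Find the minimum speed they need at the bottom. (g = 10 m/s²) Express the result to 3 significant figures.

v = 11.0 m/s

At the top they are momentarily at rest, so all KE converts to PE: ½mv² = mgh
v = √(2gh) = √(2 × 10 × 6.10) = 11.05 m/s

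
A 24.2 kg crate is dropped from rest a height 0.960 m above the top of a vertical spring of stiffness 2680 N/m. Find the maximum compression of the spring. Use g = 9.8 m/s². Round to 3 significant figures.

Measuring PE from the top of the relaxed spring, at max compression the crate has dropped H + x with zero KE, so:
mg(H + x) = ½kx²
½(2680)x² − (24.2)(9.8)x − (24.2)(9.8)(0.960) = 0
1340x² − 237.2x − 227.7 = 0
x = [237.2 + √(56245 + 1.2203e+06)]/(2 × 1340) = 0.5101 m

x = 0.510 m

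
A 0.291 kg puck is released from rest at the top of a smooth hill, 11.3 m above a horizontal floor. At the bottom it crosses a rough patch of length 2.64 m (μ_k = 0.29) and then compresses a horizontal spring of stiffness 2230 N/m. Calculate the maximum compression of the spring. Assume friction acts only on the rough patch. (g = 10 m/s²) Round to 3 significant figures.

x = 0.166 m

Initial energy: E₁ = mgh = (0.291)(10)(11.3) = 32.883 J
Friction removes W_f = μ_k mg d = (0.29)(0.291)(10)(2.64) = 2.228 J
Energy reaching the spring: E = 32.883 − 2.228 = 30.655 J
At max compression ½kx² = E ⇒ x = √(2E/k) = √(2 × 30.655/2230) = 0.1658 m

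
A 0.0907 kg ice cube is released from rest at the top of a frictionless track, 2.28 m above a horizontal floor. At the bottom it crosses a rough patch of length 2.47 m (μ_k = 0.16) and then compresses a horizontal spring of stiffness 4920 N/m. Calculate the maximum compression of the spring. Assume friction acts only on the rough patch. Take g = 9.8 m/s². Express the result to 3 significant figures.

x = 0.0261 m

Initial energy: E₁ = mgh = (0.0907)(9.8)(2.28) = 2.0266 J
Friction removes W_f = μ_k mg d = (0.16)(0.0907)(9.8)(2.47) = 0.3513 J
Energy reaching the spring: E = 2.0266 − 0.3513 = 1.6753 J
At max compression ½kx² = E ⇒ x = √(2E/k) = √(2 × 1.6753/4920) = 0.02610 m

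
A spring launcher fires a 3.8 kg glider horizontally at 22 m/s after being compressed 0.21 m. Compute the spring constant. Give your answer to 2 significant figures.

k = 42000 N/m

Energy stored in the spring equals the launch KE: ½kx² = ½mv²
k = mv²/x² = (3.8)(22)²/(0.21)² = 41705 N/m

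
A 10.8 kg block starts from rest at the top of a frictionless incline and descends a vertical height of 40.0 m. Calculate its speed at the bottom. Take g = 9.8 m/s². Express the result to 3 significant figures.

Energy conservation between the two points: mgh = ½mv²
The mass cancels from both sides.
v = √(2gh) = √(2 × 9.8 × 40.0) = √784.00 = 28.00 m/s

v = 28.0 m/s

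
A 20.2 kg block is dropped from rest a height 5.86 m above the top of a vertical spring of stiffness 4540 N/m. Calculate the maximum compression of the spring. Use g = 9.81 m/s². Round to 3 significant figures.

x = 0.760 m

Let x be the compression. The total drop is H + x, and the block is instantaneously at rest at max compression, so energy conservation gives:
mg(H + x) = ½kx²
½(4540)x² − (20.2)(9.81)x − (20.2)(9.81)(5.86) = 0
2270x² − 198.2x − 1161 = 0
x = [198.2 + √(39268 + 1.0544e+07)]/(2 × 2270) = 0.7602 m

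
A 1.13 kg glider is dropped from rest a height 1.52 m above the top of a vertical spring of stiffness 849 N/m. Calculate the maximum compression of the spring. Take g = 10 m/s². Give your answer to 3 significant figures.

Measuring PE from the top of the relaxed spring, at max compression the glider has dropped H + x with zero KE, so:
mg(H + x) = ½kx²
½(849)x² − (1.13)(10)x − (1.13)(10)(1.52) = 0
424.5x² − 11.30x − 17.18 = 0
x = [11.30 + √(127.7 + 29165)]/(2 × 424.5) = 0.2149 m

x = 0.215 m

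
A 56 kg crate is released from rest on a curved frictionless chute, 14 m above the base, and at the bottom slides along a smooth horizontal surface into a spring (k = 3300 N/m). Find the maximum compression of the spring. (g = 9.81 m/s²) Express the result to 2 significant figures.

At max compression the crate is momentarily at rest: mgh = ½kx²
x = √(2mgh/k) = √(2 × 56 × 9.81 × 14 / 3300) = 2.159 m

x = 2.2 m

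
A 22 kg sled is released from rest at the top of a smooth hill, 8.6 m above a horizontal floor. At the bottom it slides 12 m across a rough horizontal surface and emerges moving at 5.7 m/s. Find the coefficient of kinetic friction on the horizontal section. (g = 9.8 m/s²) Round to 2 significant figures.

Energy bookkeeping (friction removes W_f = μ_k N d):
mgh = ½mv² + μ_k m g d
mgh = 1854.2 J; ½mv² = 357.39 J
W_f = 1854.2 − 357.39 = 1497 J
μ_k = W_f/(mg·d) = 1497/(215.6 × 12) = 0.5785

μ_k = 0.58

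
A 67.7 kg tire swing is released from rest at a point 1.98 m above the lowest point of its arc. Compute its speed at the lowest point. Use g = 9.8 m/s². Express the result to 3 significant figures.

Mechanical energy is conserved (no friction): mgh = ½mv²
v = √(2gh) = √(2 × 9.8 × 1.98) = √38.808 = 6.230 m/s

v = 6.23 m/s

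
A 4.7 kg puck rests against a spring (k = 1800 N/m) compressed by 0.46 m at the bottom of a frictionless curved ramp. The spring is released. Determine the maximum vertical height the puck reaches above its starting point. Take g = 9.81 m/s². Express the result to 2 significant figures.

Energy conservation from release to the highest point: ½kx² = mgh
h = kx²/(2mg) = (1800)(0.46)²/(2 × 4.7 × 9.81) = 4.130 m

h = 4.1 m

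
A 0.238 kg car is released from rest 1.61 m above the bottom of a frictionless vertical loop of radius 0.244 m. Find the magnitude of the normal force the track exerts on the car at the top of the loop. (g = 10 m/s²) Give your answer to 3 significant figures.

N = 19.5 N

Energy from release to top (height 2r): mgh = ½mv_top² + mg(2r)
v_top² = 2g(h − 2r) = 2(10)(1.61 − 0.4880) = 22.440 m²/s²
At the top, both N and weight point toward the centre: N + mg = mv_top²/r
N = m(v_top²/r − g) = 0.238(22.440/0.244 − 10) = 19.51 N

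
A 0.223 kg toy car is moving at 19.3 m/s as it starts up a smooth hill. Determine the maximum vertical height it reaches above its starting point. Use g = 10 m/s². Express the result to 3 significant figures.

Setting KE at the bottom equal to PE gained: ½mv² = mgh
h = v²/(2g) = 19.3²/(2 × 10) = 18.62 m

h = 18.6 m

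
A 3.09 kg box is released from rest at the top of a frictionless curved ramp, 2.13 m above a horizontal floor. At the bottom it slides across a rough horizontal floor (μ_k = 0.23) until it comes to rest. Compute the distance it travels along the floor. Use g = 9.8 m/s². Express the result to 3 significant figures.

Applying the work–energy principle:
At rest all PE has been dissipated by friction: mgh = μ_k m g d
d = h/μ_k = 2.13/0.23 = 9.261 m

d = 9.26 m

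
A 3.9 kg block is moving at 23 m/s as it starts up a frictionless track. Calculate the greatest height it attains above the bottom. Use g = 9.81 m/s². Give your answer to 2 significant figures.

Setting KE at the bottom equal to PE gained: ½mv² = mgh
h = v²/(2g) = 23²/(2 × 9.81) = 26.96 m

h = 27 m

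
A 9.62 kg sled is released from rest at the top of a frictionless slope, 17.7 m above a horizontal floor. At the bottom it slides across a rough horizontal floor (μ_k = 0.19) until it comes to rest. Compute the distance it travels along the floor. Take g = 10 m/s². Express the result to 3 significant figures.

Energy bookkeeping (friction removes W_f = μ_k N d):
At rest all PE has been dissipated by friction: mgh = μ_k m g d
d = h/μ_k = 17.7/0.19 = 93.16 m

d = 93.2 m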